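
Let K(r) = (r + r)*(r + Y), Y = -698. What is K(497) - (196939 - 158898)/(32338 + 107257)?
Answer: -27890281471/139595 ≈ -1.9979e+5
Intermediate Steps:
K(r) = 2*r*(-698 + r) (K(r) = (r + r)*(r - 698) = (2*r)*(-698 + r) = 2*r*(-698 + r))
K(497) - (196939 - 158898)/(32338 + 107257) = 2*497*(-698 + 497) - (196939 - 158898)/(32338 + 107257) = 2*497*(-201) - 38041/139595 = -199794 - 38041/139595 = -27890281471/139595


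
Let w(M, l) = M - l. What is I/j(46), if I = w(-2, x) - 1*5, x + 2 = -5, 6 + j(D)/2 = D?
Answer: 0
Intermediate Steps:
j(D) = -12 + 2*D
x = -7 (x = -2 - 5 = -7)
I = 0 (I = (-2 - 1*(-7)) - 1*5 = (-2 + 7) - 5 = 5 - 5 = 0)
I/j(46) = 0/(-12 + 2*46) = 0/(-12 + 92) = 0/80 = (1/80)*0 = 0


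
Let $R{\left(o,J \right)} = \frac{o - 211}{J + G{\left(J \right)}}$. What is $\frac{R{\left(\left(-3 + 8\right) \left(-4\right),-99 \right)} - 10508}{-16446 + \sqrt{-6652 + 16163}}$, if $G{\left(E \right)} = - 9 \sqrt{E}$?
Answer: $\frac{346687 + 94572 i \sqrt{11}}{3 \left(11 + 3 i \sqrt{11}\right) \left(16446 - \sqrt{9511}\right)} \approx 0.64267 + 7.1005 \cdot 10^{-5} i$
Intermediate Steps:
$R{\left(o,J \right)} = \frac{-211 + o}{J - 9 \sqrt{J}}$ ($R{\left(o,J \right)} = \frac{o - 211}{J - 9 \sqrt{J}} = \frac{-211 + o}{J - 9 \sqrt{J}}$)
$\frac{R{\left(\left(-3 + 8\right) \left(-4\right),-99 \right)} - 10508}{-16446 + \sqrt{-6652 + 16163}} = \frac{\frac{211 - \left(-3 + 8\right) \left(-4\right)}{\left(-1\right) \left(-99\right) + 9 \sqrt{-99}} - 10508}{-16446 + \sqrt{-6652 + 16163}} = \frac{\frac{211 - 5 \left(-4\right)}{99 + 9 \cdot 3 i \sqrt{11}} - 10508}{-16446 + \sqrt{9511}} = \frac{\frac{211 - -20}{99 + 27 i \sqrt{11}} - 10508}{-16446 + \sqrt{9511}} = \frac{\frac{211 + 20}{99 + 27 i \sqrt{11}} - 10508}{-16446 + \sqrt{9511}} = \frac{\frac{1}{99 + 27 i \sqrt{11}} \cdot 231 - 10508}{-16446 + \sqrt{9511}} = \frac{\frac{231}{99 + 27 i \sqrt{11}} - 10508}{-16446 + \sqrt{9511}} = \frac{-10508 + \frac{231}{99 + 27 i \sqrt{11}}}{-16446 + \sqrt{9511}}$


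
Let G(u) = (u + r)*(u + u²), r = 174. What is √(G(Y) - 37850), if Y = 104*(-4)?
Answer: I*√41816730 ≈ 6466.6*I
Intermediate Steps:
Y = -416
G(u) = (174 + u)*(u + u²) (G(u) = (u + 174)*(u + u²) = (174 + u)*(u + u²))
√(G(Y) - 37850) = √(-416*(174 + (-416)² + 175*(-416)) - 37850) = √(-416*(174 + 173056 - 72800) - 37850) = √(-416*100430 - 37850) = √(-41778880 - 37850) = √(-41816730) = I*√41816730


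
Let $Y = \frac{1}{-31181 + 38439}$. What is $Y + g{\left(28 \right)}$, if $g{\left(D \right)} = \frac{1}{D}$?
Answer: $\frac{3643}{101612} \approx 0.035852$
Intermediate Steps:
$Y = \frac{1}{7258} \approx 0.00013778$
$Y + g{\left(28 \right)} = \frac{1}{7258} + \frac{1}{28} = \frac{3643}{101612}$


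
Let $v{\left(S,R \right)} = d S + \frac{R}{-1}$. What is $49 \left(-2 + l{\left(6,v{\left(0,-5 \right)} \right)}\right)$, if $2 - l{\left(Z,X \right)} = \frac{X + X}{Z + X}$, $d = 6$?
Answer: $- \frac{490}{11} \approx -44.545$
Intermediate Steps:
$v{\left(S,R \right)} = - R + 6 S$ ($v{\left(S,R \right)} = 6 S + \frac{R}{-1} = 6 S - R = - R + 6 S$)
$l{\left(Z,X \right)} = 2 - \frac{2 X}{X + Z}$ ($l{\left(Z,X \right)} = 2 - \frac{X + X}{Z + X} = 2 - \frac{2 X}{X + Z}$)
$49 \left(-2 + l{\left(6,v{\left(0,-5 \right)} \right)}\right) = 49 \left(-2 + 2 \cdot 6 \frac{1}{\left(\left(-1\right) \left(-5\right) + 6 \cdot 0\right) + 6}\right) = 49 \left(-2 + 2 \cdot 6 \frac{1}{\left(5 + 0\right) + 6}\right) = 49 \left(-2 + 2 \cdot 6 \frac{1}{5 + 6}\right) = 49 \left(-2 + 2 \cdot 6 \cdot \frac{1}{11}\right) = 49 \left(-2 + \frac{12}{11}\right) = 49 \left(- \frac{10}{11}\right) = - \frac{490}{11}$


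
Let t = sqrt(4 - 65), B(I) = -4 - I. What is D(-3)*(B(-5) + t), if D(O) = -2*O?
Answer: 6 + 6*I*sqrt(61) ≈ 6.0 + 46.862*I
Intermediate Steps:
t = I*sqrt(61) (t = sqrt(-61) = I*sqrt(61) ≈ 7.8102*I)
D(-3)*(B(-5) + t) = (-2*(-3))*((-4 - 1*(-5)) + I*sqrt(61)) = 6*((-4 + 5) + I*sqrt(61)) = 6*(1 + I*sqrt(61)) = 6 + 6*I*sqrt(61)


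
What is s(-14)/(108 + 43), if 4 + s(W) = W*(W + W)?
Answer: 388/151 ≈ 2.5695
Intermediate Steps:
s(W) = -4 + 2*W² (s(W) = -4 + W*(W + W) = -4 + W*(2*W) = -4 + 2*W²)
s(-14)/(108 + 43) = (-4 + 2*(-14)²)/(108 + 43) = (-4 + 2*196)/151 = (-4 + 392)/151 = (1/151)*388 = 388/151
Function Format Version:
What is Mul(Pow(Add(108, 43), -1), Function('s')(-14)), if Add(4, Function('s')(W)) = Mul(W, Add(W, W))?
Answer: Rational(388, 151) ≈ 2.5695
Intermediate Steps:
Function('s')(W) = Add(-4, Mul(2, Pow(W, 2))) (Function('s')(W) = Add(-4, Mul(W, Add(W, W))) = Add(-4, Mul(W, Mul(2, W))) = Add(-4, Mul(2, Pow(W, 2))))
Mul(Pow(Add(108, 43), -1), Function('s')(-14)) = Mul(Pow(Add(108, 43), -1), Add(-4, Mul(2, Pow(-14, 2)))) = Mul(Pow(151, -1), Add(-4, Mul(2, 196))) = Mul(Rational(1, 151), Add(-4, 392)) = Mul(Rational(1, 151), 388) = Rational(388, 151)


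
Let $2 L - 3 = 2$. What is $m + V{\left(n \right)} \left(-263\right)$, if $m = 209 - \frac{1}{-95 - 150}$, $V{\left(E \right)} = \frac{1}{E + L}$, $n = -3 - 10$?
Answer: $\frac{172028}{735} \approx 234.05$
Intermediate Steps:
$L = \frac{5}{2}$ ($L = \frac{3}{2} + \frac{1}{2} \cdot 2 = \frac{3}{2} + 1 = \frac{5}{2} \approx 2.5$)
$n = -13$ ($n = -3 - 10 = -13$)
$V{\left(E \right)} = \frac{1}{\frac{5}{2} + E}$ ($V{\left(E \right)} = \frac{1}{E + \frac{5}{2}} = \frac{1}{\frac{5}{2} + E}$)
$m = \frac{51206}{245}$ ($m = 209 - \frac{1}{-245} = 209 - - \frac{1}{245} = 209 + \frac{1}{245} = \frac{51206}{245} \approx 209.0$)
$m + V{\left(n \right)} \left(-263\right) = \frac{51206}{245} + \frac{2}{5 + 2 \left(-13\right)} \left(-263\right) = \frac{51206}{245} + \frac{2}{5 - 26} \left(-263\right) = \frac{51206}{245} + \frac{2}{-21} \left(-263\right) = \frac{51206}{245} + 2 \left(- \frac{1}{21}\right) \left(-263\right) = \frac{51206}{245} - - \frac{526}{21} = \frac{51206}{245} + \frac{526}{21} = \frac{172028}{735}$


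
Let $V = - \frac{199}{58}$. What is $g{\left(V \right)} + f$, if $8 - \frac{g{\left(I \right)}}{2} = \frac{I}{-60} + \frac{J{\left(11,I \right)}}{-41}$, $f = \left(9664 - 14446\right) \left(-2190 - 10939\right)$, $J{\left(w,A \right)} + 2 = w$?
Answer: $\frac{4478931681121}{71340} \approx 6.2783 \cdot 10^{7}$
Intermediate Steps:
$J{\left(w,A \right)} = -2 + w$
$f = 62782878$ ($f = \left(-4782\right) \left(-13129\right) = 62782878$)
$V = - \frac{199}{58}$ ($V = \left(-199\right) \frac{1}{58} = - \frac{199}{58} \approx -3.431$)
$g{\left(I \right)} = \frac{674}{41} + \frac{I}{30}$ ($g{\left(I \right)} = 16 - 2 \left(\frac{I}{-60} + \frac{-2 + 11}{-41}\right) = 16 - 2 \left(I \left(- \frac{1}{60}\right) + 9 \left(- \frac{1}{41}\right)\right) = 16 - 2 \left(- \frac{I}{60} - \frac{9}{41}\right) = 16 - 2 \left(- \frac{9}{41} - \frac{I}{60}\right) = 16 + \left(\frac{18}{41} + \frac{I}{30}\right) = \frac{674}{41} + \frac{I}{30}$)
$g{\left(V \right)} + f = \left(\frac{674}{41} + \frac{1}{30} \left(- \frac{199}{58}\right)\right) + 62782878 = \left(\frac{674}{41} - \frac{199}{1740}\right) + 62782878 = \frac{1164601}{71340} + 62782878 = \frac{4478931681121}{71340}$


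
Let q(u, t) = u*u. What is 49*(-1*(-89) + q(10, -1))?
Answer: 9261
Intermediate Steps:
q(u, t) = u²
49*(-1*(-89) + q(10, -1)) = 49*(-1*(-89) + 10²) = 49*(89 + 100) = 49*189 = 9261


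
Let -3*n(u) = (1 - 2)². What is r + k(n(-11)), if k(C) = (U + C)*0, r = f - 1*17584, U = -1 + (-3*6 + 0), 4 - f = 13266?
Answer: -30846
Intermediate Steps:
n(u) = -⅓ (n(u) = -(1 - 2)²/3 = -⅓*(-1)² = -⅓*1 = -⅓)
f = -13262 (f = 4 - 1*13266 = 4 - 13266 = -13262)
U = -19 (U = -1 + (-18 + 0) = -1 - 18 = -19)
r = -30846 (r = -13262 - 1*17584 = -13262 - 17584 = -30846)
k(C) = 0 (k(C) = (-19 + C)*0 = 0)
r + k(n(-11)) = -30846 + 0 = -30846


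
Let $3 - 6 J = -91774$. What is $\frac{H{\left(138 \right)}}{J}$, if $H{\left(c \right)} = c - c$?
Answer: $0$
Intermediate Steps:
$J = \frac{91777}{6}$ ($J = \frac{1}{2} - - \frac{45887}{3} = \frac{1}{2} + \frac{45887}{3} = \frac{91777}{6} \approx 15296.0$)
$H{\left(c \right)} = 0$
$\frac{H{\left(138 \right)}}{J} = \frac{0}{\frac{91777}{6}} = 0 \cdot \frac{6}{91777} = 0$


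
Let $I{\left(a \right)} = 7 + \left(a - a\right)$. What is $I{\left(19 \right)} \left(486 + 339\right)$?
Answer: $5775$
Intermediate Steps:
$I{\left(a \right)} = 7$ ($I{\left(a \right)} = 7 + 0 = 7$)
$I{\left(19 \right)} \left(486 + 339\right) = 7 \left(486 + 339\right) = 7 \cdot 825 = 5775$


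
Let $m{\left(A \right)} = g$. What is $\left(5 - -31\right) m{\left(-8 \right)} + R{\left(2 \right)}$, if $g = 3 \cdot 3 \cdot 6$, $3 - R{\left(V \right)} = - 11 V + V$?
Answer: $1967$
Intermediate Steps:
$R{\left(V \right)} = 3 + 10 V$ ($R{\left(V \right)} = 3 - \left(- 11 V + V\right) = 3 - - 10 V = 3 + 10 V$)
$g = 54$ ($g = 9 \cdot 6 = 54$)
$m{\left(A \right)} = 54$
$\left(5 - -31\right) m{\left(-8 \right)} + R{\left(2 \right)} = \left(5 - -31\right) 54 + \left(3 + 10 \cdot 2\right) = \left(5 + 31\right) 54 + \left(3 + 20\right) = 36 \cdot 54 + 23 = 1944 + 23 = 1967$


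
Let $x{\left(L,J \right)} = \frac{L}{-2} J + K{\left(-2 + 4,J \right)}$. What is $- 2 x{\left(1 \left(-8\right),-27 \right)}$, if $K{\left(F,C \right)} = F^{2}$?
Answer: $208$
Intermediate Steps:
$x{\left(L,J \right)} = 4 - \frac{J L}{2}$ ($x{\left(L,J \right)} = \frac{L}{-2} J + \left(-2 + 4\right)^{2} = - \frac{L}{2} J + 2^{2} = - \frac{J L}{2} + 4 = 4 - \frac{J L}{2}$)
$- 2 x{\left(1 \left(-8\right),-27 \right)} = - 2 \left(4 - - \frac{27 \cdot 1 \left(-8\right)}{2}\right) = - 2 \left(4 - \left(- \frac{27}{2}\right) \left(-8\right)\right) = - 2 \left(4 - 108\right) = \left(-2\right) \left(-104\right) = 208$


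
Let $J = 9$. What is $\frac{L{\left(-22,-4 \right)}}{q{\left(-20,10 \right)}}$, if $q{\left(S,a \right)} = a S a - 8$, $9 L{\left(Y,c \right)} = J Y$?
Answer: $\frac{11}{1004} \approx 0.010956$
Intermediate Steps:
$L{\left(Y,c \right)} = Y$ ($L{\left(Y,c \right)} = \frac{9 Y}{9} = Y$)
$q{\left(S,a \right)} = -8 + S a^{2}$ ($q{\left(S,a \right)} = S a a - 8 = S a^{2} - 8 = -8 + S a^{2}$)
$\frac{L{\left(-22,-4 \right)}}{q{\left(-20,10 \right)}} = - \frac{22}{-8 - 20 \cdot 10^{2}} = - \frac{22}{-8 - 2000} = - \frac{22}{-2008} = \left(-22\right) \left(- \frac{1}{2008}\right) = \frac{11}{1004}$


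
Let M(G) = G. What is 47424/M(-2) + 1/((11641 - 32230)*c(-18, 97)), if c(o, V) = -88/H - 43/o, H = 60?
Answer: -13507042878/569629 ≈ -23712.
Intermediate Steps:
c(o, V) = -22/15 - 43/o (c(o, V) = -88/60 - 43/o = -88*1/60 - 43/o = -22/15 - 43/o)
47424/M(-2) + 1/((11641 - 32230)*c(-18, 97)) = 47424/(-2) + 1/((11641 - 32230)*(-22/15 - 43/(-18))) = 47424*(-1/2) + 1/((-20589)*(-22/15 - 43*(-1/18))) = -23712 - 1/(20589*(-22/15 + 43/18)) = -23712 - 1/(20589*83/90) = -23712 - 1/20589*90/83 = -23712 - 30/569629 = -13507042878/569629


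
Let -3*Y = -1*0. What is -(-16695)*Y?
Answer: 0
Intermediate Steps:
Y = 0 (Y = -(-1)*0/3 = -1/3*0 = 0)
-(-16695)*Y = -(-16695)*0 = -16695*0 = 0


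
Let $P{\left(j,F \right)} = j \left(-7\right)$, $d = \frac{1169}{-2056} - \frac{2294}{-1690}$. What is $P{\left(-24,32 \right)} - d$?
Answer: $\frac{290499333}{1737320} \approx 167.21$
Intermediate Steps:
$d = \frac{1370427}{1737320}$ ($d = 1169 \left(- \frac{1}{2056}\right) - - \frac{1147}{845} = - \frac{1169}{2056} + \frac{1147}{845} = \frac{1370427}{1737320} \approx 0.78882$)
$P{\left(j,F \right)} = - 7 j$
$P{\left(-24,32 \right)} - d = \left(-7\right) \left(-24\right) - \frac{1370427}{1737320} = 168 - \frac{1370427}{1737320} = \frac{290499333}{1737320}$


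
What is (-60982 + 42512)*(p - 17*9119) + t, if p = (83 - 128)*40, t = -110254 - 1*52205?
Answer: 2896358351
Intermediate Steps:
t = -162459 (t = -110254 - 52205 = -162459)
p = -1800 (p = -45*40 = -1800)
(-60982 + 42512)*(p - 17*9119) + t = (-60982 + 42512)*(-1800 - 17*9119) - 162459 = -18470*(-1800 - 155023) - 162459 = -18470*(-156823) - 162459 = 2896520810 - 162459 = 2896358351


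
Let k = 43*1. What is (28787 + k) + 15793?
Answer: 44623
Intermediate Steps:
k = 43
(28787 + k) + 15793 = (28787 + 43) + 15793 = 28830 + 15793 = 44623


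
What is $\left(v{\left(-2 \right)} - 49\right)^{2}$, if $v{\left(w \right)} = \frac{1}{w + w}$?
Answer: $\frac{38809}{16} \approx 2425.6$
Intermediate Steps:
$v{\left(w \right)} = \frac{1}{2 w}$
$\left(v{\left(-2 \right)} - 49\right)^{2} = \left(\frac{1}{2 \left(-2\right)} - 49\right)^{2} = \left(\frac{1}{2} \left(- \frac{1}{2}\right) - 49\right)^{2} = \left(- \frac{1}{4} - 49\right)^{2} = \left(- \frac{197}{4}\right)^{2} = \frac{38809}{16}$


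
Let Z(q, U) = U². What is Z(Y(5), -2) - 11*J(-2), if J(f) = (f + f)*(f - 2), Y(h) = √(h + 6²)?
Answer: -172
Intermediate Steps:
Y(h) = √(36 + h) (Y(h) = √(h + 36) = √(36 + h))
J(f) = 2*f*(-2 + f) (J(f) = (2*f)*(-2 + f) = 2*f*(-2 + f))
Z(Y(5), -2) - 11*J(-2) = (-2)² - 22*(-2)*(-2 - 2) = 4 - 22*(-2)*(-4) = 4 - 11*16 = 4 - 176 = -172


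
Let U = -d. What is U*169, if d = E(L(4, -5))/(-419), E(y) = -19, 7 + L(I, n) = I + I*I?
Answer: -3211/419 ≈ -7.6635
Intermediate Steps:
L(I, n) = -7 + I + I**2 (L(I, n) = -7 + (I + I*I) = -7 + (I + I**2) = -7 + I + I**2)
d = 19/419 (d = -19/(-419) = -19*(-1/419) = 19/419 ≈ 0.045346)
U = -19/419 (U = -1*19/419 = -19/419 ≈ -0.045346)
U*169 = -19/419*169 = -3211/419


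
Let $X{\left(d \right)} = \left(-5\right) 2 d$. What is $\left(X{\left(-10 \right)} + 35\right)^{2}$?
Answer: $18225$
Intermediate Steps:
$X{\left(d \right)} = - 10 d$
$\left(X{\left(-10 \right)} + 35\right)^{2} = \left(\left(-10\right) \left(-10\right) + 35\right)^{2} = \left(100 + 35\right)^{2} = 135^{2} = 18225$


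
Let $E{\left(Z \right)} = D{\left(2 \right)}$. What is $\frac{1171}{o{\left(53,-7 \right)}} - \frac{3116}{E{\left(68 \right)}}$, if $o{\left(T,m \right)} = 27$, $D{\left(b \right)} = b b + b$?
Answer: $- \frac{12851}{27} \approx -475.96$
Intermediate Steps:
$D{\left(b \right)} = b + b^{2}$ ($D{\left(b \right)} = b^{2} + b = b + b^{2}$)
$E{\left(Z \right)} = 6$ ($E{\left(Z \right)} = 2 \left(1 + 2\right) = 2 \cdot 3 = 6$)
$\frac{1171}{o{\left(53,-7 \right)}} - \frac{3116}{E{\left(68 \right)}} = \frac{1171}{27} - \frac{3116}{6} = 1171 \cdot \frac{1}{27} - \frac{1558}{3} = \frac{1171}{27} - \frac{1558}{3} = - \frac{12851}{27}$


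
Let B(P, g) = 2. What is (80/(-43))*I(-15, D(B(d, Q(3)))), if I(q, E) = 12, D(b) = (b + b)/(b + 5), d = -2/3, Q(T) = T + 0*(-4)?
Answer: -960/43 ≈ -22.326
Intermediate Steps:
Q(T) = T (Q(T) = T + 0 = T)
d = -⅔ (d = -2*⅓ = -⅔ ≈ -0.66667)
D(b) = 2*b/(5 + b) (D(b) = (2*b)/(5 + b) = 2*b/(5 + b))
(80/(-43))*I(-15, D(B(d, Q(3)))) = (80/(-43))*12 = (80*(-1/43))*12 = -80/43*12 = -960/43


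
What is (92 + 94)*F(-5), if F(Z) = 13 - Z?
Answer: 3348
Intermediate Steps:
(92 + 94)*F(-5) = (92 + 94)*(13 - 1*(-5)) = 186*(13 + 5) = 186*18 = 3348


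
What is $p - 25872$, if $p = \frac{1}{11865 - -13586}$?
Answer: $- \frac{658468271}{25451} \approx -25872.0$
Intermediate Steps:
$p = \frac{1}{25451}$ ($p = \frac{1}{11865 + 13586} = \frac{1}{25451} \approx 3.9291 \cdot 10^{-5}$)
$p - 25872 = \frac{1}{25451} - 25872 = - \frac{658468271}{25451}$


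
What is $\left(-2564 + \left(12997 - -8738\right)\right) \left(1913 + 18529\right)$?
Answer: $391893582$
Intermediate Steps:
$\left(-2564 + \left(12997 - -8738\right)\right) \left(1913 + 18529\right) = \left(-2564 + \left(12997 + 8738\right)\right) 20442 = \left(-2564 + 21735\right) 20442 = 19171 \cdot 20442 = 391893582$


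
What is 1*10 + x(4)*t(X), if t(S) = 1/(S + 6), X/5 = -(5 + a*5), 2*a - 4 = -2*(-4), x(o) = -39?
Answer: 133/13 ≈ 10.231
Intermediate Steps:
a = 6 (a = 2 + (-2*(-4))/2 = 2 + (½)*8 = 2 + 4 = 6)
X = -175 (X = 5*(-(5 + 6*5)) = 5*(-(5 + 30)) = 5*(-1*35) = 5*(-35) = -175)
t(S) = 1/(6 + S)
1*10 + x(4)*t(X) = 1*10 - 39/(6 - 175) = 10 - 39/(-169) = 10 - 39*(-1/169) = 10 + 3/13 = 133/13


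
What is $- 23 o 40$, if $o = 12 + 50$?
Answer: $-57040$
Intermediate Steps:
$o = 62$
$- 23 o 40 = \left(-23\right) 62 \cdot 40 = \left(-1426\right) 40 = -57040$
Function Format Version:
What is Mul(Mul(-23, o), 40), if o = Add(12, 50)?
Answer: -57040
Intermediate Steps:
o = 62
Mul(Mul(-23, o), 40) = Mul(Mul(-23, 62), 40) = Mul(-1426, 40) = -57040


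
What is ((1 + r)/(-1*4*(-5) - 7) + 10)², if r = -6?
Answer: 15625/169 ≈ 92.456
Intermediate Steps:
((1 + r)/(-1*4*(-5) - 7) + 10)² = ((1 - 6)/(-1*4*(-5) - 7) + 10)² = (-5/(-4*(-5) - 7) + 10)² = (-5/(20 - 7) + 10)² = (-5/13 + 10)² = (125/13)² = 15625/169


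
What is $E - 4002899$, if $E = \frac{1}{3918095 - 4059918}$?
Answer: $- \frac{567703144878}{141823} \approx -4.0029 \cdot 10^{6}$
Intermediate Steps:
$E = - \frac{1}{141823}$ ($E = \frac{1}{-141823} = - \frac{1}{141823} \approx -7.051 \cdot 10^{-6}$)
$E - 4002899 = - \frac{1}{141823} - 4002899 = - \frac{567703144878}{141823}$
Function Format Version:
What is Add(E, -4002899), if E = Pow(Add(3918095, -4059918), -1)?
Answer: Rational(-567703144878, 141823) ≈ -4.0029e+6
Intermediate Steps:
E = Rational(-1, 141823) (E = Pow(-141823, -1) = Rational(-1, 141823) ≈ -7.0510e-6)
Add(E, -4002899) = Add(Rational(-1, 141823), -4002899) = Rational(-567703144878, 141823)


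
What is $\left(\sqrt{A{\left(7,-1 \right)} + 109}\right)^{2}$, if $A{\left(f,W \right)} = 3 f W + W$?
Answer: $87$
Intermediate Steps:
$A{\left(f,W \right)} = W + 3 W f$ ($A{\left(f,W \right)} = 3 W f + W = W + 3 W f$)
$\left(\sqrt{A{\left(7,-1 \right)} + 109}\right)^{2} = \left(\sqrt{- (1 + 3 \cdot 7) + 109}\right)^{2} = \left(\sqrt{- (1 + 21) + 109}\right)^{2} = \left(\sqrt{\left(-1\right) 22 + 109}\right)^{2} = \left(\sqrt{-22 + 109}\right)^{2} = \left(\sqrt{87}\right)^{2} = 87$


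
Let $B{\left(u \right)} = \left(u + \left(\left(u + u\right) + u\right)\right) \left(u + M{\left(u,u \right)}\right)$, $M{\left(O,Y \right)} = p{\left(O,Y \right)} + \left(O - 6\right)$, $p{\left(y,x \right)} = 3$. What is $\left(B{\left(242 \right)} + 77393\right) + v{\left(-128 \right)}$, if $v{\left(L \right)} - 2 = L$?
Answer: $542875$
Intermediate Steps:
$v{\left(L \right)} = 2 + L$
$M{\left(O,Y \right)} = -3 + O$ ($M{\left(O,Y \right)} = 3 + \left(O - 6\right) = 3 + \left(-6 + O\right) = -3 + O$)
$B{\left(u \right)} = 4 u \left(-3 + 2 u\right)$ ($B{\left(u \right)} = \left(u + \left(\left(u + u\right) + u\right)\right) \left(u + \left(-3 + u\right)\right) = \left(u + \left(2 u + u\right)\right) \left(-3 + 2 u\right) = \left(u + 3 u\right) \left(-3 + 2 u\right) = 4 u \left(-3 + 2 u\right)$)
$\left(B{\left(242 \right)} + 77393\right) + v{\left(-128 \right)} = \left(4 \cdot 242 \left(-3 + 2 \cdot 242\right) + 77393\right) + \left(2 - 128\right) = \left(4 \cdot 242 \left(-3 + 484\right) + 77393\right) - 126 = \left(4 \cdot 242 \cdot 481 + 77393\right) - 126 = \left(465608 + 77393\right) - 126 = 543001 - 126 = 542875$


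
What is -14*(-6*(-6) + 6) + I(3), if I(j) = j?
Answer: -585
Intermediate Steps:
-14*(-6*(-6) + 6) + I(3) = -14*(-6*(-6) + 6) + 3 = -14*(36 + 6) + 3 = -14*42 + 3 = -588 + 3 = -585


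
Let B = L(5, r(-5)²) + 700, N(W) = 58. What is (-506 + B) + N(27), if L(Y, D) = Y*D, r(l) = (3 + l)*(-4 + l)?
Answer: 1872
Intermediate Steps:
r(l) = (-4 + l)*(3 + l)
L(Y, D) = D*Y
B = 2320 (B = (-12 + (-5)² - 1*(-5))²*5 + 700 = (-12 + 25 + 5)²*5 + 700 = 18²*5 + 700 = 324*5 + 700 = 1620 + 700 = 2320)
(-506 + B) + N(27) = (-506 + 2320) + 58 = 1814 + 58 = 1872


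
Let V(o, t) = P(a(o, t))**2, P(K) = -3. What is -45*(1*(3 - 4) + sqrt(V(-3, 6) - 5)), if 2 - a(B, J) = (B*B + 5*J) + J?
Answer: -45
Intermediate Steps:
a(B, J) = 2 - B**2 - 6*J (a(B, J) = 2 - ((B*B + 5*J) + J) = 2 - ((B**2 + 5*J) + J) = 2 - (B**2 + 6*J) = 2 + (-B**2 - 6*J) = 2 - B**2 - 6*J)
V(o, t) = 9 (V(o, t) = (-3)**2 = 9)
-45*(1*(3 - 4) + sqrt(V(-3, 6) - 5)) = -45*(1*(3 - 4) + sqrt(9 - 5)) = -45*(1*(-1) + sqrt(4)) = -45*(-1 + 2) = -45*1 = -45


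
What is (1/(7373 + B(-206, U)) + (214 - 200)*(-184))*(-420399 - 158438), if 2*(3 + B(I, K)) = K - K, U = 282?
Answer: 10989289326603/7370 ≈ 1.4911e+9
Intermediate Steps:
B(I, K) = -3 (B(I, K) = -3 + (K - K)/2 = -3 + (½)*0 = -3 + 0 = -3)
(1/(7373 + B(-206, U)) + (214 - 200)*(-184))*(-420399 - 158438) = (1/(7373 - 3) + (214 - 200)*(-184))*(-420399 - 158438) = (1/7370 + 14*(-184))*(-578837) = (1/7370 - 2576)*(-578837) = -18985119/7370*(-578837) = 10989289326603/7370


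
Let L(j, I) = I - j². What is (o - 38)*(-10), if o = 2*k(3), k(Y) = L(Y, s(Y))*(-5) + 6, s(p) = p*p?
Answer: 260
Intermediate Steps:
s(p) = p²
k(Y) = 6 (k(Y) = (Y² - Y²)*(-5) + 6 = 0*(-5) + 6 = 0 + 6 = 6)
o = 12 (o = 2*6 = 12)
(o - 38)*(-10) = (12 - 38)*(-10) = -26*(-10) = 260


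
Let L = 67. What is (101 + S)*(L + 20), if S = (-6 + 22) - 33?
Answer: 7308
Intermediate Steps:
S = -17 (S = 16 - 33 = -17)
(101 + S)*(L + 20) = (101 - 17)*(67 + 20) = 84*87 = 7308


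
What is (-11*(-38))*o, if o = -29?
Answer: -12122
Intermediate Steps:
(-11*(-38))*o = -11*(-38)*(-29) = 418*(-29) = -12122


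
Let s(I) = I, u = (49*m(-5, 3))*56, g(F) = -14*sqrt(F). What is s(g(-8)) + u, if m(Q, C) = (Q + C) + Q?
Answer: -19208 - 28*I*sqrt(2) ≈ -19208.0 - 39.598*I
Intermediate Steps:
m(Q, C) = C + 2*Q (m(Q, C) = (C + Q) + Q = C + 2*Q)
u = -19208 (u = (49*(3 + 2*(-5)))*56 = (49*(3 - 10))*56 = (49*(-7))*56 = -343*56 = -19208)
s(g(-8)) + u = -28*I*sqrt(2) - 19208 = -19208 - 28*I*sqrt(2)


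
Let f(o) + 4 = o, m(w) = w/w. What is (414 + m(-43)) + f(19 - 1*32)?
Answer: 398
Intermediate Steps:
m(w) = 1
f(o) = -4 + o
(414 + m(-43)) + f(19 - 1*32) = (414 + 1) + (-4 + (19 - 1*32)) = 415 + (-4 + (19 - 32)) = 415 + (-4 - 13) = 415 - 17 = 398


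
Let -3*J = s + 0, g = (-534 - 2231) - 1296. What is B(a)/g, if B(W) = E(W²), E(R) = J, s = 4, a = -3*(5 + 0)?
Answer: 4/12183 ≈ 0.00032833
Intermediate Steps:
a = -15 (a = -3*5 = -15)
g = -4061 (g = -2765 - 1296 = -4061)
J = -4/3 (J = -(4 + 0)/3 = -⅓*4 = -4/3 ≈ -1.3333)
E(R) = -4/3
B(W) = -4/3
B(a)/g = -4/3/(-4061) = -4/3*(-1/4061) = 4/12183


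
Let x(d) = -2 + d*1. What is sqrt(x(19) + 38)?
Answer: sqrt(55) ≈ 7.4162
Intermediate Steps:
x(d) = -2 + d
sqrt(x(19) + 38) = sqrt((-2 + 19) + 38) = sqrt(17 + 38) = sqrt(55)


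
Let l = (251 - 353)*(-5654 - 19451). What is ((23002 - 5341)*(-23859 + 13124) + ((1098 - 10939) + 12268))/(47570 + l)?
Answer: -23698551/326035 ≈ -72.687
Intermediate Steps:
l = 2560710 (l = -102*(-25105) = 2560710)
((23002 - 5341)*(-23859 + 13124) + ((1098 - 10939) + 12268))/(47570 + l) = ((23002 - 5341)*(-23859 + 13124) + ((1098 - 10939) + 12268))/(47570 + 2560710) = (17661*(-10735) + (-9841 + 12268))/2608280 = (-189590835 + 2427)*(1/2608280) = -189588408*1/2608280 = -23698551/326035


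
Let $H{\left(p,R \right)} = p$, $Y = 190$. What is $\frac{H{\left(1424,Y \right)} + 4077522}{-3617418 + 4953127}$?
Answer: $\frac{4078946}{1335709} \approx 3.0538$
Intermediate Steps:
$\frac{H{\left(1424,Y \right)} + 4077522}{-3617418 + 4953127} = \frac{1424 + 4077522}{-3617418 + 4953127} = \frac{4078946}{1335709}$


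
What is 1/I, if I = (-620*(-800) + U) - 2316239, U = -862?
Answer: -1/1821101 ≈ -5.4912e-7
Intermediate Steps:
I = -1821101 (I = (-620*(-800) - 862) - 2316239 = (496000 - 862) - 2316239 = 495138 - 2316239 = -1821101)
1/I = 1/(-1821101) = -1/1821101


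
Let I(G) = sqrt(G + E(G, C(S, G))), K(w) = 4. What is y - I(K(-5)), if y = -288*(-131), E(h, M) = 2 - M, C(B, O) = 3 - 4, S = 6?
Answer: 37728 - sqrt(7) ≈ 37725.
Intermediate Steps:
C(B, O) = -1
y = 37728
I(G) = sqrt(3 + G) (I(G) = sqrt(G + (2 - 1*(-1))) = sqrt(G + (2 + 1)) = sqrt(G + 3) = sqrt(3 + G))
y - I(K(-5)) = 37728 - sqrt(3 + 4) = 37728 - sqrt(7)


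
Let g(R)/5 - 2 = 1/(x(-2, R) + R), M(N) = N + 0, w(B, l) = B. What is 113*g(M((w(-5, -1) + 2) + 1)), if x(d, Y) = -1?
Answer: 2825/3 ≈ 941.67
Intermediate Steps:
M(N) = N
g(R) = 10 + 5/(-1 + R)
113*g(M((w(-5, -1) + 2) + 1)) = 113*(5*(-1 + 2*((-5 + 2) + 1))/(-1 + ((-5 + 2) + 1))) = 113*(5*(-1 + 2*(-3 + 1))/(-1 + (-3 + 1))) = 113*(5*(-1 + 2*(-2))/(-1 - 2)) = 113*(5*(-1 - 4)/(-3)) = 113*(5*(-1/3)*(-5)) = 113*(25/3) = 2825/3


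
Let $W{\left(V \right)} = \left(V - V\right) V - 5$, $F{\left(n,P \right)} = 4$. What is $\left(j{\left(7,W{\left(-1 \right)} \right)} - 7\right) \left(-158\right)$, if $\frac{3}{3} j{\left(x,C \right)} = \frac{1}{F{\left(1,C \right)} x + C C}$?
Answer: $\frac{58460}{53} \approx 1103.0$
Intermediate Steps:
$W{\left(V \right)} = -5$ ($W{\left(V \right)} = 0 V - 5 = 0 - 5 = -5$)
$j{\left(x,C \right)} = \frac{1}{C^{2} + 4 x}$ ($j{\left(x,C \right)} = \frac{1}{4 x + C C} = \frac{1}{4 x + C^{2}} = \frac{1}{C^{2} + 4 x}$)
$\left(j{\left(7,W{\left(-1 \right)} \right)} - 7\right) \left(-158\right) = \left(\frac{1}{\left(-5\right)^{2} + 4 \cdot 7} - 7\right) \left(-158\right) = \left(\frac{1}{25 + 28} - 7\right) \left(-158\right) = \left(\frac{1}{53} - 7\right) \left(-158\right) = \left(- \frac{370}{53}\right) \left(-158\right) = \frac{58460}{53}$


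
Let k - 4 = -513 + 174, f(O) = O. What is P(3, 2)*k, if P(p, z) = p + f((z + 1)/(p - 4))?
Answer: 0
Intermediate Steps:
P(p, z) = p + (1 + z)/(-4 + p) (P(p, z) = p + (z + 1)/(p - 4) = p + (1 + z)/(-4 + p))
k = -335 (k = 4 + (-513 + 174) = 4 - 339 = -335)
P(3, 2)*k = ((1 + 2 + 3*(-4 + 3))/(-4 + 3))*(-335) = ((1 + 2 + 3*(-1))/(-1))*(-335) = -(1 + 2 - 3)*(-335) = -1*0*(-335) = 0*(-335) = 0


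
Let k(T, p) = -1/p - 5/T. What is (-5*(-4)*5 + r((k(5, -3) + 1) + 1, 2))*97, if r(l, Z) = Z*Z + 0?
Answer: 10088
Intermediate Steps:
r(l, Z) = Z² (r(l, Z) = Z² + 0 = Z²)
(-5*(-4)*5 + r((k(5, -3) + 1) + 1, 2))*97 = (-5*(-4)*5 + 2²)*97 = (20*5 + 4)*97 = (100 + 4)*97 = 104*97 = 10088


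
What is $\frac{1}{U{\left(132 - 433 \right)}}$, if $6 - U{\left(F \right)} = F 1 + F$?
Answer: $\frac{1}{608} \approx 0.0016447$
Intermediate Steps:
$U{\left(F \right)} = 6 - 2 F$ ($U{\left(F \right)} = 6 - \left(F 1 + F\right) = 6 - \left(F + F\right) = 6 - 2 F$)
$\frac{1}{U{\left(132 - 433 \right)}} = \frac{1}{6 - 2 \left(132 - 433\right)} = \frac{1}{6 - -602} = \frac{1}{6 + 602} = \frac{1}{608}$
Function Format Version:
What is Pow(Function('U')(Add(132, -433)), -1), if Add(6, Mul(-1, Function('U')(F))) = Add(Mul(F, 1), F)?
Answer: Rational(1, 608) ≈ 0.0016447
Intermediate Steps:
Function('U')(F) = Add(6, Mul(-2, F)) (Function('U')(F) = Add(6, Mul(-1, Add(Mul(F, 1), F))) = Add(6, Mul(-1, Add(F, F))) = Add(6, Mul(-1, Mul(2, F))) = Add(6, Mul(-2, F)))
Pow(Function('U')(Add(132, -433)), -1) = Pow(Add(6, Mul(-2, Add(132, -433))), -1) = Pow(Add(6, Mul(-2, -301)), -1) = Pow(Add(6, 602), -1) = Pow(608, -1) = Rational(1, 608)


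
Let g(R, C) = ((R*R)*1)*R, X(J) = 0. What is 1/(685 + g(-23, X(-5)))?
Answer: -1/11482 ≈ -8.7093e-5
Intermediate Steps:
g(R, C) = R**3 (g(R, C) = (R**2*1)*R = R**2*R = R**3)
1/(685 + g(-23, X(-5))) = 1/(685 + (-23)**3) = 1/(685 - 12167) = 1/(-11482) = -1/11482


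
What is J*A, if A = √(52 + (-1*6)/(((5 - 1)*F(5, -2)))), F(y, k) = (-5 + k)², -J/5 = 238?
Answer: -85*√10186 ≈ -8578.7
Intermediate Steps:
J = -1190 (J = -5*238 = -1190)
A = √10186/14 (A = √(52 + (-1*6)/(((5 - 1)*(-5 - 2)²))) = √(52 - 6/(4*(-7)²)) = √(52 - 6/(4*49)) = √(52 - 6/196) = √(52 - 6*1/196) = √(52 - 3/98) = √(5093/98) = √10186/14 ≈ 7.2090)
J*A = -85*√10186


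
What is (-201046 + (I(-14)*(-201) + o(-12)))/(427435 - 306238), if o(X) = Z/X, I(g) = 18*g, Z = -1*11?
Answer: -1804717/1454364 ≈ -1.2409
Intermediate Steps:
Z = -11
o(X) = -11/X
(-201046 + (I(-14)*(-201) + o(-12)))/(427435 - 306238) = (-201046 + ((18*(-14))*(-201) - 11/(-12)))/(427435 - 306238) = (-201046 + (-252*(-201) - 11*(-1/12)))/121197 = (-201046 + (50652 + 11/12))*(1/121197) = (-201046 + 607835/12)*(1/121197) = -1804717/12*1/121197 = -1804717/1454364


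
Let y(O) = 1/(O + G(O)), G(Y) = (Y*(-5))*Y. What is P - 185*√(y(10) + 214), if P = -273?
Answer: -273 - 111*√116510/14 ≈ -2979.3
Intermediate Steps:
G(Y) = -5*Y² (G(Y) = (-5*Y)*Y = -5*Y²)
y(O) = 1/(O - 5*O²)
P - 185*√(y(10) + 214) = -273 - 185*√(-1/(10*(-1 + 5*10)) + 214) = -273 - 185*√(-1*⅒/(-1 + 50) + 214) = -273 - 185*√(-1*⅒/49 + 214) = -273 - 185*√(-1*⅒*1/49 + 214) = -273 - 185*√(-1/490 + 214) = -273 - 111*√116510/14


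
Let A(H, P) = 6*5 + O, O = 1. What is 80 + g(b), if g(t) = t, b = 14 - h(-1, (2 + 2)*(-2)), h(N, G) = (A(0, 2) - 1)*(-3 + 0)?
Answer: 184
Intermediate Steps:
A(H, P) = 31 (A(H, P) = 6*5 + 1 = 30 + 1 = 31)
h(N, G) = -90 (h(N, G) = (31 - 1)*(-3 + 0) = 30*(-3) = -90)
b = 104 (b = 14 - 1*(-90) = 14 + 90 = 104)
80 + g(b) = 80 + 104 = 184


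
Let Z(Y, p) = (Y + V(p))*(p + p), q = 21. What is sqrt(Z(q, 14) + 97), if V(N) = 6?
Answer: sqrt(853) ≈ 29.206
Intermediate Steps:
Z(Y, p) = 2*p*(6 + Y) (Z(Y, p) = (Y + 6)*(p + p) = (6 + Y)*(2*p) = 2*p*(6 + Y))
sqrt(Z(q, 14) + 97) = sqrt(2*14*(6 + 21) + 97) = sqrt(2*14*27 + 97) = sqrt(756 + 97) = sqrt(853)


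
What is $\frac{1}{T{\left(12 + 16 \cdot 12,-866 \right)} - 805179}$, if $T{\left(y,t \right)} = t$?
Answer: $- \frac{1}{806045} \approx -1.2406 \cdot 10^{-6}$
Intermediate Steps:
$\frac{1}{T{\left(12 + 16 \cdot 12,-866 \right)} - 805179} = \frac{1}{-866 - 805179} = \frac{1}{-806045} = - \frac{1}{806045}$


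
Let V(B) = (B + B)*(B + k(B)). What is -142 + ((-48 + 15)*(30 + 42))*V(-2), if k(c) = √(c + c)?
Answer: -19150 + 19008*I ≈ -19150.0 + 19008.0*I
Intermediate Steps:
k(c) = √2*√c (k(c) = √(2*c) = √2*√c)
V(B) = 2*B*(B + √2*√B) (V(B) = (B + B)*(B + √2*√B) = (2*B)*(B + √2*√B) = 2*B*(B + √2*√B))
-142 + ((-48 + 15)*(30 + 42))*V(-2) = -142 + ((-48 + 15)*(30 + 42))*(2*(-2)*(-2 + √2*√(-2))) = -142 + (-33*72)*(2*(-2)*(-2 + √2*(I*√2))) = -142 - 4752*(-2)*(-2 + 2*I) = -142 - 2376*(8 - 8*I) = -142 + (-19008 + 19008*I) = -19150 + 19008*I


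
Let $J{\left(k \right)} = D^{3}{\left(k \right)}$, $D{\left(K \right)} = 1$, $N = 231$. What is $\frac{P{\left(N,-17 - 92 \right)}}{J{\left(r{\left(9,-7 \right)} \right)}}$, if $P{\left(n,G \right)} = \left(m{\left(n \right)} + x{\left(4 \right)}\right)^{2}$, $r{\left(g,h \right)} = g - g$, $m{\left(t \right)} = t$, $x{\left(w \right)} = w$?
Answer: $55225$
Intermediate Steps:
$r{\left(g,h \right)} = 0$
$P{\left(n,G \right)} = \left(4 + n\right)^{2}$ ($P{\left(n,G \right)} = \left(n + 4\right)^{2} = \left(4 + n\right)^{2}$)
$J{\left(k \right)} = 1$ ($J{\left(k \right)} = 1^{3} = 1$)
$\frac{P{\left(N,-17 - 92 \right)}}{J{\left(r{\left(9,-7 \right)} \right)}} = \frac{\left(4 + 231\right)^{2}}{1} = 235^{2} \cdot 1 = 55225 \cdot 1 = 55225$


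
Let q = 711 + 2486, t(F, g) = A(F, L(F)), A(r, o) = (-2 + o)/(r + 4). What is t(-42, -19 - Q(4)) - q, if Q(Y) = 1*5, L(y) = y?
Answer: -60721/19 ≈ -3195.8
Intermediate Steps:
Q(Y) = 5
A(r, o) = (-2 + o)/(4 + r)
t(F, g) = (-2 + F)/(4 + F)
q = 3197
t(-42, -19 - Q(4)) - q = (-2 - 42)/(4 - 42) - 1*3197 = -44/(-38) - 3197 = -1/38*(-44) - 3197 = 22/19 - 3197 = -60721/19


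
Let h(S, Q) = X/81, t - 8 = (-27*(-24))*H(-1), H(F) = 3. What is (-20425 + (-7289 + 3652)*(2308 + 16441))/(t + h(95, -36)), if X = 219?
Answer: -1841684526/52777 ≈ -34896.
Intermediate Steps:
t = 1952 (t = 8 - 27*(-24)*3 = 8 + 648*3 = 8 + 1944 = 1952)
h(S, Q) = 73/27 (h(S, Q) = 219/81 = 219*(1/81) = 73/27)
(-20425 + (-7289 + 3652)*(2308 + 16441))/(t + h(95, -36)) = (-20425 + (-7289 + 3652)*(2308 + 16441))/(1952 + 73/27) = (-20425 - 3637*18749)/(52777/27) = (-20425 - 68190113)*(27/52777) = -68210538*27/52777 = -1841684526/52777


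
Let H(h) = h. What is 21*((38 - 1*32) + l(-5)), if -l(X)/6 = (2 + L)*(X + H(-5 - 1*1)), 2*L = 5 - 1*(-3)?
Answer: 8442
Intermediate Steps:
L = 4 (L = (5 - 1*(-3))/2 = (5 + 3)/2 = (1/2)*8 = 4)
l(X) = 216 - 36*X (l(X) = -6*(2 + 4)*(X + (-5 - 1*1)) = -36*(X + (-5 - 1)) = -36*(X - 6) = -36*(-6 + X) = -6*(-36 + 6*X) = 216 - 36*X)
21*((38 - 1*32) + l(-5)) = 21*((38 - 1*32) + (216 - 36*(-5))) = 21*((38 - 32) + (216 + 180)) = 21*(6 + 396) = 21*402 = 8442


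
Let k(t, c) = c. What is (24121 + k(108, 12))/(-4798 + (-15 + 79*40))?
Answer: -24133/1653 ≈ -14.600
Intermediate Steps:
(24121 + k(108, 12))/(-4798 + (-15 + 79*40)) = (24121 + 12)/(-4798 + (-15 + 79*40)) = 24133/(-4798 + (-15 + 3160)) = 24133/(-4798 + 3145) = 24133/(-1653) = 24133*(-1/1653) = -24133/1653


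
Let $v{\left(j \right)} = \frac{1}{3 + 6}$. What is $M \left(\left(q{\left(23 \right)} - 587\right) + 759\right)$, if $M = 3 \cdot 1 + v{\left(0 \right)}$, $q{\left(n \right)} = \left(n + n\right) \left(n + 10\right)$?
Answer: $\frac{47320}{9} \approx 5257.8$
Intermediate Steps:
$q{\left(n \right)} = 2 n \left(10 + n\right)$
$v{\left(j \right)} = \frac{1}{9}$
$M = \frac{28}{9}$ ($M = 3 \cdot 1 + \frac{1}{9} = 3 + \frac{1}{9} = \frac{28}{9} \approx 3.1111$)
$M \left(\left(q{\left(23 \right)} - 587\right) + 759\right) = \frac{28 \left(\left(2 \cdot 23 \left(10 + 23\right) - 587\right) + 759\right)}{9} = \frac{28 \left(\left(2 \cdot 23 \cdot 33 - 587\right) + 759\right)}{9} = \frac{28 \left(\left(1518 - 587\right) + 759\right)}{9} = \frac{28 \left(931 + 759\right)}{9} = \frac{28}{9} \cdot 1690 = \frac{47320}{9}$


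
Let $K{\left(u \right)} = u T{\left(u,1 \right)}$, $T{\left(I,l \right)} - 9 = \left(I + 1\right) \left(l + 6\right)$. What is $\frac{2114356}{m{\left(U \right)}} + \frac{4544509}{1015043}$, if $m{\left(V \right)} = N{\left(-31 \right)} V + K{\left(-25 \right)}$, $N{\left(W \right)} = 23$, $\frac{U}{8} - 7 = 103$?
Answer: $\frac{2256207542743}{24579266245} \approx 91.793$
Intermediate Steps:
$U = 880$ ($U = 56 + 8 \cdot 103 = 56 + 824 = 880$)
$T{\left(I,l \right)} = 9 + \left(1 + I\right) \left(6 + l\right)$ ($T{\left(I,l \right)} = 9 + \left(I + 1\right) \left(l + 6\right) = 9 + \left(1 + I\right) \left(6 + l\right)$)
$K{\left(u \right)} = u \left(16 + 7 u\right)$ ($K{\left(u \right)} = u \left(15 + 1 + 6 u + u 1\right) = u \left(15 + 1 + 6 u + u\right) = u \left(16 + 7 u\right)$)
$m{\left(V \right)} = 3975 + 23 V$ ($m{\left(V \right)} = 23 V - 25 \left(16 + 7 \left(-25\right)\right) = 23 V - 25 \left(16 - 175\right) = 23 V - -3975 = 23 V + 3975 = 3975 + 23 V$)
$\frac{2114356}{m{\left(U \right)}} + \frac{4544509}{1015043} = \frac{2114356}{3975 + 23 \cdot 880} + \frac{4544509}{1015043} = \frac{2114356}{3975 + 20240} + 4544509 \cdot \frac{1}{1015043} = \frac{2114356}{24215} + \frac{4544509}{1015043} = \frac{2256207542743}{24579266245}$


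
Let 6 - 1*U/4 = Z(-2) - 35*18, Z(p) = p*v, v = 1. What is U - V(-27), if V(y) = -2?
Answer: 2554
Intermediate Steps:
Z(p) = p (Z(p) = p*1 = p)
U = 2552 (U = 24 - 4*(-2 - 35*18) = 24 - 4*(-2 - 630) = 24 - 4*(-632) = 24 + 2528 = 2552)
U - V(-27) = 2552 - 1*(-2) = 2552 + 2 = 2554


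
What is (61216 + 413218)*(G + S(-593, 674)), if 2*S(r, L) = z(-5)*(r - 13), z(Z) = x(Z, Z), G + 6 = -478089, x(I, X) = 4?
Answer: -227399537238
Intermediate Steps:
G = -478095 (G = -6 - 478089 = -478095)
z(Z) = 4
S(r, L) = -26 + 2*r (S(r, L) = (4*(r - 13))/2 = (4*(-13 + r))/2 = (-52 + 4*r)/2 = -26 + 2*r)
(61216 + 413218)*(G + S(-593, 674)) = (61216 + 413218)*(-478095 + (-26 + 2*(-593))) = 474434*(-478095 + (-26 - 1186)) = 474434*(-478095 - 1212) = 474434*(-479307) = -227399537238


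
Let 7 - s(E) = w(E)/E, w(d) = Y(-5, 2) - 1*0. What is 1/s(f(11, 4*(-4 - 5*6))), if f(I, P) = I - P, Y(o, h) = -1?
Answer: 147/1030 ≈ 0.14272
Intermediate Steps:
w(d) = -1 (w(d) = -1 - 1*0 = -1 + 0 = -1)
s(E) = 7 + 1/E (s(E) = 7 - (-1)/E = 7 + 1/E)
1/s(f(11, 4*(-4 - 5*6))) = 1/(7 + 1/(11 - 4*(-4 - 5*6))) = 1/(7 + 1/(11 - 4*(-4 - 30))) = 1/(7 + 1/(11 - 4*(-34))) = 1/(7 + 1/(11 - 1*(-136))) = 1/(7 + 1/(11 + 136)) = 1/(7 + 1/147) = 1/(1030/147) = 147/1030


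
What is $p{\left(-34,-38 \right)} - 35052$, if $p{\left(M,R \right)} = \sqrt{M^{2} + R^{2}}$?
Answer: $-35052 + 10 \sqrt{26} \approx -35001.0$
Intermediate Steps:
$p{\left(-34,-38 \right)} - 35052 = \sqrt{\left(-34\right)^{2} + \left(-38\right)^{2}} - 35052 = \sqrt{1156 + 1444} - 35052 = \sqrt{2600} - 35052 = 10 \sqrt{26} - 35052 = -35052 + 10 \sqrt{26}$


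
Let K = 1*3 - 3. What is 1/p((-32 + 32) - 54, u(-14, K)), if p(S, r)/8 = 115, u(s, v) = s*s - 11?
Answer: 1/920 ≈ 0.0010870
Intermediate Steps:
K = 0 (K = 3 - 3 = 0)
u(s, v) = -11 + s² (u(s, v) = s² - 11 = -11 + s²)
p(S, r) = 920 (p(S, r) = 8*115 = 920)
1/p((-32 + 32) - 54, u(-14, K)) = 1/920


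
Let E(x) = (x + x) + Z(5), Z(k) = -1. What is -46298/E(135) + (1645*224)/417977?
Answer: -2750339718/16062259 ≈ -171.23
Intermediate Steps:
E(x) = -1 + 2*x (E(x) = (x + x) - 1 = 2*x - 1 = -1 + 2*x)
-46298/E(135) + (1645*224)/417977 = -46298/(-1 + 2*135) + (1645*224)/417977 = -46298/(-1 + 270) + 368480*(1/417977) = -46298/269 + 52640/59711 = -2750339718/16062259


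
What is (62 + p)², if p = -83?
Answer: 441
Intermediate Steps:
(62 + p)² = (62 - 83)² = (-21)² = 441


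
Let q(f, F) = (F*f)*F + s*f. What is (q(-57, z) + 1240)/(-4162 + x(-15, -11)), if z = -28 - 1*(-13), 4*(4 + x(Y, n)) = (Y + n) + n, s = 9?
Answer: 48392/16701 ≈ 2.8976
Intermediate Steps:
x(Y, n) = -4 + n/2 + Y/4 (x(Y, n) = -4 + ((Y + n) + n)/4 = -4 + (Y + 2*n)/4 = -4 + (n/2 + Y/4) = -4 + n/2 + Y/4)
z = -15 (z = -28 + 13 = -15)
q(f, F) = 9*f + f*F² (q(f, F) = (F*f)*F + 9*f = f*F² + 9*f = 9*f + f*F²)
(q(-57, z) + 1240)/(-4162 + x(-15, -11)) = (-57*(9 + (-15)²) + 1240)/(-4162 + (-4 + (½)*(-11) + (¼)*(-15))) = (-57*(9 + 225) + 1240)/(-4162 + (-4 - 11/2 - 15/4)) = (-57*234 + 1240)/(-4162 - 53/4) = (-13338 + 1240)/(-16701/4) = -12098*(-4/16701) = 48392/16701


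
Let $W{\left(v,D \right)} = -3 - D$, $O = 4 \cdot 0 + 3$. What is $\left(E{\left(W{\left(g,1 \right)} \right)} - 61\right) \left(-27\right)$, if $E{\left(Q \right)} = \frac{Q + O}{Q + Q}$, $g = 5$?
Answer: $\frac{13149}{8} \approx 1643.6$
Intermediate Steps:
$O = 3$ ($O = 0 + 3 = 3$)
$E{\left(Q \right)} = \frac{3 + Q}{2 Q}$ ($E{\left(Q \right)} = \frac{Q + 3}{Q + Q} = \frac{3 + Q}{2 Q}$)
$\left(E{\left(W{\left(g,1 \right)} \right)} - 61\right) \left(-27\right) = \left(\frac{3 - 4}{2 \left(-3 - 1\right)} - 61\right) \left(-27\right) = \left(\frac{3 - 4}{2 \left(-4\right)} - 61\right) \left(-27\right) = \left(\frac{1}{2} \left(- \frac{1}{4}\right) \left(-1\right) - 61\right) \left(-27\right) = \left(\frac{1}{8} - 61\right) \left(-27\right) = \left(- \frac{487}{8}\right) \left(-27\right) = \frac{13149}{8}$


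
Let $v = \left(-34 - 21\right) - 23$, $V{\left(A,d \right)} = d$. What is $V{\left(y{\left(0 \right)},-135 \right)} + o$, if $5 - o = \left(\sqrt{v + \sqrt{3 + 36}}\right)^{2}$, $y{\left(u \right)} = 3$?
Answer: $-52 - \sqrt{39} \approx -58.245$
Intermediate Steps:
$v = -78$ ($v = -55 - 23 = -78$)
$o = 83 - \sqrt{39}$ ($o = 5 - \left(\sqrt{-78 + \sqrt{3 + 36}}\right)^{2} = 5 - \left(\sqrt{-78 + \sqrt{39}}\right)^{2} = 5 - \left(-78 + \sqrt{39}\right) = 5 + \left(78 - \sqrt{39}\right) = 83 - \sqrt{39} \approx 76.755$)
$V{\left(y{\left(0 \right)},-135 \right)} + o = -135 + \left(83 - \sqrt{39}\right) = -52 - \sqrt{39}$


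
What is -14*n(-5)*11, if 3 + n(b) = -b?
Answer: -308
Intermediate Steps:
n(b) = -3 - b
-14*n(-5)*11 = -14*(-3 - 1*(-5))*11 = -14*(-3 + 5)*11 = -14*2*11 = -28*11 = -308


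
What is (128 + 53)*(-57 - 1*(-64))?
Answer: 1267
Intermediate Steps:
(128 + 53)*(-57 - 1*(-64)) = 181*(-57 + 64) = 181*7 = 1267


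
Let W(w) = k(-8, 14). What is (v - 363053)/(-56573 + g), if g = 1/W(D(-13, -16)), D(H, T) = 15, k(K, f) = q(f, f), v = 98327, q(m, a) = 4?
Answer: 1058904/226291 ≈ 4.6794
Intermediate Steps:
k(K, f) = 4
W(w) = 4
g = ¼ (g = 1/4 = ¼ ≈ 0.25000)
(v - 363053)/(-56573 + g) = (98327 - 363053)/(-56573 + ¼) = -264726/(-226291/4) = -264726*(-4/226291) = 1058904/226291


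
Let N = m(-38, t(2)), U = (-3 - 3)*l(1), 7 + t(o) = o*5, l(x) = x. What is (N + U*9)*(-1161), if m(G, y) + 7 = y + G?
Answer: 111456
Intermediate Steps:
t(o) = -7 + 5*o (t(o) = -7 + o*5 = -7 + 5*o)
m(G, y) = -7 + G + y (m(G, y) = -7 + (y + G) = -7 + (G + y) = -7 + G + y)
U = -6 (U = (-3 - 3)*1 = -6*1 = -6)
N = -42 (N = -7 - 38 + (-7 + 5*2) = -7 - 38 + (-7 + 10) = -7 - 38 + 3 = -42)
(N + U*9)*(-1161) = (-42 - 6*9)*(-1161) = (-42 - 54)*(-1161) = -96*(-1161) = 111456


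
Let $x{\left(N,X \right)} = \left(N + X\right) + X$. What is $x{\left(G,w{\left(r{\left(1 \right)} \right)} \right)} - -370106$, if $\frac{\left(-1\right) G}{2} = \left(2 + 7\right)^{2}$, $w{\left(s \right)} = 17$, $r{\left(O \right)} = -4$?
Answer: $369978$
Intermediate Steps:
$G = -162$ ($G = - 2 \left(2 + 7\right)^{2} = - 2 \cdot 9^{2} = \left(-2\right) 81 = -162$)
$x{\left(N,X \right)} = N + 2 X$
$x{\left(G,w{\left(r{\left(1 \right)} \right)} \right)} - -370106 = \left(-162 + 2 \cdot 17\right) - -370106 = \left(-162 + 34\right) + 370106 = -128 + 370106 = 369978$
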